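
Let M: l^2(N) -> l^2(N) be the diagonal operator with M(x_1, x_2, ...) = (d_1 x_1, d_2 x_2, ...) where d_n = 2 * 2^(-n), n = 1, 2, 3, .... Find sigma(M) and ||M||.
sigma(M) = {2 * 2^(-n) : n ≥ 1} ∪ {0}; ||M|| = 1

A bounded diagonal operator on l^2 with diagonal entries d_n has spectrum equal to the closure of {d_n : n ≥ 1}: every d_n is an eigenvalue (with eigenvector e_n), so {d_n} ⊂ sigma(M); the spectrum is closed, so its closure is too; and for lambda not in the closure, (M - lambda I) has bounded inverse (the diagonal entries 1/(d_n - lambda) are bounded). For our sequence d_n = 2 * 2^(-n), n = 1, 2, 3, ...:
  - {d_n} = {2 * 2^(-n) : n ≥ 1}; the only limit point is 0
  - closure = {2 * 2^(-n) : n ≥ 1} ∪ {0}
For the norm: a diagonal operator has ||M|| = sup_n |d_n|. Here d_n = 2 * 2^(-n) is positive and decreasing, so sup_n |d_n| = d_1 = 2/2 = 1. So ||M|| = 1.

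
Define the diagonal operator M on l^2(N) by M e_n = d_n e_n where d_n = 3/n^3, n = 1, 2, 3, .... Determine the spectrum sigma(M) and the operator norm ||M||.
sigma(M) = {3/n^3 : n ≥ 1} ∪ {0}; ||M|| = 3

A bounded diagonal operator on l^2 with diagonal entries d_n has spectrum equal to the closure of {d_n : n ≥ 1}: every d_n is an eigenvalue (with eigenvector e_n), so {d_n} ⊂ sigma(M); the spectrum is closed, so its closure is too; and for lambda not in the closure, (M - lambda I) has bounded inverse (the diagonal entries 1/(d_n - lambda) are bounded). For our sequence d_n = 3/n^3, n = 1, 2, 3, ...:
  - {d_n} = {3/n^3 : n ≥ 1}; the only limit point is 0
  - closure = {3/n^3 : n ≥ 1} ∪ {0}
For the norm: a diagonal operator has ||M|| = sup_n |d_n|. Here d_n = 3/n^3 is positive and decreasing, so sup_n |d_n| = d_1 = 3. So ||M|| = 3.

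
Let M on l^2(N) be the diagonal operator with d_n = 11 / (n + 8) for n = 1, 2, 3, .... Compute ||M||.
||M|| = 11/9 (attained at n = 1)

For M diagonal, ||M|| = sup_n |d_n| = sup_n 11/(n + 8). This is positive and strictly decreasing in n, so the supremum is attained at n = 1: d_1 = 11/(1 + 8) = 11/9. Hence ||M|| = 11/9.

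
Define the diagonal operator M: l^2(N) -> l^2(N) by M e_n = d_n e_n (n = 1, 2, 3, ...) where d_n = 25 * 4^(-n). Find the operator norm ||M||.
||M|| = 25/4 (attained at n = 1)

For M diagonal, ||M|| = sup_n |d_n|. The sequence d_n = 25 * 4^(-n) is positive and strictly decreasing (ratio 4^(-1) < 1), so the supremum is d_1 = 25/4. Hence ||M|| = 25/4.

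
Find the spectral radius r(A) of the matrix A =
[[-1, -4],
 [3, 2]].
r(A) = sqrt(10) ≈ 3.1623

The eigenvalues of A are the roots of its characteristic polynomial. With M = A (coefficients from the trace and determinant):
  p(λ) = det(λ I - M) = λ^2 - λ + 10.
For λ^2 - λ + 10 the discriminant is -39. It is negative, so the roots are the complex-conjugate pair λ = 1/2 ± (sqrt(39)/2) i ≈ 0.5 ± 3.1225i. For a conjugate pair the product of the roots equals the constant term, so |λ|^2 = 10 and |λ| = sqrt(10) ≈ 3.1623.
Thus the eigenvalues (to 4 decimals) are 0.5 ± 3.1225i (modulus 3.1623). The spectral radius is the largest modulus: r(A) = sqrt(10) ≈ 3.1623. (Cross-check: r(A) ≤ ||A||_2 ≈ 5.1167; equality holds whenever A is normal, though it can also hold for some non-normal A.)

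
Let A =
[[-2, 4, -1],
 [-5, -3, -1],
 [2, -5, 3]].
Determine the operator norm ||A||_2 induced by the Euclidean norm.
||A||_2 ≈ 7.6169 (= sqrt(largest eigenvalue of A^T A))

||A||_2 = sigma_max(A) = sqrt(lambda_max(A^T A)). Form the symmetric matrix M = A^T A =
[[33, -3, 13],
 [-3, 50, -16],
 [13, -16, 11]].
Its characteristic polynomial (trace, sum of principal 2x2 minors, determinant of M give the coefficients) is
  p(λ) = det(λ I - M) = λ^3 - 94λ^2 + 2129λ - 2401.
No integer candidate from the rational root theorem (±divisors of 2401) is a root, so the roots are irrational. The cubic discriminant is Δ = 1966912225 > 0, so there are three distinct real roots. p(1) = -365 and p(2) = 1489 have opposite signs, so a root lies in (1, 2); Newton's method refines it to λ ≈ 1.1894. p(34) = 625 and p(35) = -161 have opposite signs, so a root lies in (34, 35); Newton's method refines it to λ ≈ 34.7931. p(58) = -23 and p(59) = 1375 have opposite signs, so a root lies in (58, 59); Newton's method refines it to λ ≈ 58.0174. Check (Vieta): the three roots sum to 94, matching tr M = 94.
So the eigenvalues of A^T A are ≈ 1.1894, 34.7931, 58.0174 (all ≥ 0, as they must be for A^T A). The largest is λ_max ≈ 58.0174, hence ||A||_2 = sqrt(λ_max) ≈ 7.6169.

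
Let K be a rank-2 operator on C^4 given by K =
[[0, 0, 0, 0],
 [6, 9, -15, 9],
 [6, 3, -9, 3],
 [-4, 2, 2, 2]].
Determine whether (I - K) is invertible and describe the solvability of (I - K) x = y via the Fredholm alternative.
(I - K) is invertible (det(I - K) = -61 ≠ 0), so for every y in C^4 the equation (I - K) x = y has a unique solution.

K has rank 2 and factors as K = U V^T = u1 v1^T + u2 v2^T with u1 = (0, -3, 0, -2), v1 = (0, -2, 2, -2), u2 = (0, 3, 3, -2), v2 = (2, 1, -3, 1) (multiplying out reproduces the displayed K). The nonzero eigenvalues of U V^T coincide with those of the 2 x 2 matrix G = V^T U = [[v1·u1, v1·u2], [v2·u1, v2·u2]] = [[10, 4], [-5, -8]], and by the Sylvester determinant identity det(I_4 - U V^T) = det(I_2 - V^T U) = det([[-9, -4], [5, 9]]) = (-9)(9) - (-4)(5) = -61. (Direct check: I - K =
[[1, 0, 0, 0],
 [-6, -8, 15, -9],
 [-6, -3, 10, -3],
 [4, -2, -2, -1]]
has determinant -61.) The finite-dimensional Fredholm alternative says: either (I - K) is invertible, or ker(I - K) ≠ {0} and then range(I - K) = ker((I - K)^*)^⊥, with dim ker(I - K) = dim ker((I - K)^*). Since det(I - K) ≠ 0, 1 is not an eigenvalue of K and ker(I - K) = {0}, so we are in the first case: for every y there is a unique x = (I - K)^(-1) y. (Explicitly, by the Woodbury identity, (I - U V^T)^(-1) = I + U (I_2 - G)^(-1) V^T.)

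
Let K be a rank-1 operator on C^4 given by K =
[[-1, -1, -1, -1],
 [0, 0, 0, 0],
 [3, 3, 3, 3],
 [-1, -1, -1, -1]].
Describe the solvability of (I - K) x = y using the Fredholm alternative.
(I - K) is singular (det(I - K) = 0, i.e. 1 ∈ sigma(K)). (I - K) x = y is solvable iff y ⊥ ker((I - K)^*) = span{(-1, -1, -1, -1)}, i.e. iff -y_1 - y_2 - y_3 - y_4 = 0. When solvable, the solutions are x = y + c·(1, 0, -3, 1), c arbitrary (ker(I - K) = span{(1, 0, -3, 1)}, dimension 1).

K has rank 1, so it is an outer product K = u v^T: every row of K is a multiple of one row vector. Reading off the entries, u = (1, 0, -3, 1) and v = (-1, -1, -1, -1) (row i of K equals u_i·v^T). A rank-one matrix u v^T satisfies K u = u (v·u) and kills the (3)-dimensional subspace v^⊥, so its characteristic polynomial is lambda^3 (lambda - v·u) with v·u = tr K = 1. Hence the eigenvalues of I - K are 1 (multiplicity 3) and 1 - (1) = 0, so det(I - K) = 0. (Direct check: I - K =
[[2, 1, 1, 1],
 [0, 1, 0, 0],
 [-3, -3, -2, -3],
 [1, 1, 1, 2]]
has determinant 0.) So 1 is an eigenvalue of K and (I - K) is not invertible. The finite-dimensional Fredholm alternative says: either (I - K) is invertible, or ker(I - K) ≠ {0} and then range(I - K) = ker((I - K)^*)^⊥, with dim ker(I - K) = dim ker((I - K)^*). We are in the second case, so we need both kernels. Kernel of I - K: (I - K) u = u - u (v·u) = u - u = 0, so ker(I - K) = span{u} = span{(1, 0, -3, 1)} (it is exactly 1-dimensional because rank(I - K) = 3). Kernel of the adjoint: K is real, so (I - K)^* = I - K^T = I - v u^T, and (I - v u^T) v = v - v (u·v) = 0; hence ker((I - K)^*) = span{v} = span{(-1, -1, -1, -1)}. Therefore (I - K) x = y is solvable iff <y, v> = 0, i.e. iff -y_1 - y_2 - y_3 - y_4 = 0. When this holds, K y = u (v·y) = 0, so (I - K) y = y and x = y is a particular solution; the full solution set is the line x = y + c·u = y + c·(1, 0, -3, 1), c ∈ C.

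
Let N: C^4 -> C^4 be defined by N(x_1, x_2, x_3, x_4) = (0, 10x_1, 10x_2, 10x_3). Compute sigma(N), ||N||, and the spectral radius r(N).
sigma(N) = {0}; ||N|| = 10; r(N) = 0. (N is nilpotent with N^4 = 0.)

On C^4, N is a strictly lower-triangular matrix with 10 on the subdiagonal and zeros elsewhere, so its characteristic polynomial is lambda^4 and every eigenvalue is 0: sigma(N) = {0}. For the operator norm, N e_i = 10e_{i+1} for i = 1, ..., 3 and N e_4 = 0, so the singular values of N are 10 (with multiplicity 3) and 0; hence ||N|| = 10. The spectral radius r(N) = max|lambda| = 0. Note ||N|| > r(N) — characteristic of non-normal nilpotent operators. Indeed N^4 = 0.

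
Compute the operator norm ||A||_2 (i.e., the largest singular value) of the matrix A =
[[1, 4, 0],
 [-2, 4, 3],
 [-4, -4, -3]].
||A||_2 ≈ 8.0841 (= sqrt(largest eigenvalue of A^T A))

||A||_2 = sigma_max(A) = sqrt(lambda_max(A^T A)). Form the symmetric matrix M = A^T A =
[[21, 12, 6],
 [12, 48, 24],
 [6, 24, 18]].
Its characteristic polynomial (trace, sum of principal 2x2 minors, determinant of M give the coefficients) is
  p(λ) = det(λ I - M) = λ^3 - 87λ^2 + 1494λ - 5184.
No integer candidate from the rational root theorem (±divisors of 5184) is a root, so the roots are irrational. The cubic discriminant is Δ = 1303828164 > 0, so there are three distinct real roots. p(4) = -536 and p(5) = 236 have opposite signs, so a root lies in (4, 5); Newton's method refines it to λ ≈ 4.6734. p(16) = 544 and p(17) = -16 have opposite signs, so a root lies in (16, 17); Newton's method refines it to λ ≈ 16.9732. p(65) = -1024 and p(66) = 1944 have opposite signs, so a root lies in (65, 66); Newton's method refines it to λ ≈ 65.3534. Check (Vieta): the three roots sum to 87, matching tr M = 87.
So the eigenvalues of A^T A are ≈ 4.6734, 16.9732, 65.3534 (all ≥ 0, as they must be for A^T A). The largest is λ_max ≈ 65.3534, hence ||A||_2 = sqrt(λ_max) ≈ 8.0841.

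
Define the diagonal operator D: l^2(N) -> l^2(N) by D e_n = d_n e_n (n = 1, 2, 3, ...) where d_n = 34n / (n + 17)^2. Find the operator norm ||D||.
||D|| = 1/2 (attained at n = 17)

For D diagonal, ||D|| = sup_n |d_n|. Treat f(x) = 34x / (x + 17)^2 for real x > 0. By the quotient rule, f'(x) = 34(17 - x)/(x + 17)^3, which is positive for x < 17 and negative for x > 17. So f has a unique maximum at x = 17, and since 17 is a positive integer, the supremum over n ≥ 1 is attained at n = 17: d_17 = 34·17/(17 + 17)^2 = 34·17/1156 = 1/2. Hence ||D|| = 1/2.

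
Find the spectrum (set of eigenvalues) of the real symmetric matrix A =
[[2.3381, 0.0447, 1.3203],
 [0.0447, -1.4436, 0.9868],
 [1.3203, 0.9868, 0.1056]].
sigma(A) ≈ {-2, 0, 3}

A is real symmetric, so its spectrum consists of real eigenvalues. Expanding the characteristic polynomial of the displayed matrix gives
  det(λ I - A) = p(λ) = λ^3 + (-1)λ^2 + (-6)λ + (0).
Solving p(λ) = 0 yields eigenvalues ≈ -2, 0, 3. (A is shown rounded to 4 decimals, so these recover the underlying integer eigenvalues to within that precision.)
Verification: the trace of A = 1 equals the sum of eigenvalues 1, and det(A) ≈ -0.0005 matches the eigenvalue product 0.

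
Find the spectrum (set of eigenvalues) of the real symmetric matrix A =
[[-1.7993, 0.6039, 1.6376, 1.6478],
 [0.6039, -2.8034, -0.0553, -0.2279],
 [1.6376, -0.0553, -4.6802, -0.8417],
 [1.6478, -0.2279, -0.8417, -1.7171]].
sigma(A) ≈ {-6, -3, -2, 0}

A is real symmetric, so its spectrum consists of real eigenvalues. Expanding the characteristic polynomial of the displayed matrix gives
  det(λ I - A) = p(λ) = λ^4 + (11)λ^3 + (36)λ^2 + (36)λ + (0).
Solving p(λ) = 0 yields eigenvalues ≈ -6, -3, -2, 0. (A is shown rounded to 4 decimals, so these recover the underlying integer eigenvalues to within that precision.)
Verification: the trace of A = -11 equals the sum of eigenvalues -11, and det(A) ≈ 0.0004 matches the eigenvalue product 0.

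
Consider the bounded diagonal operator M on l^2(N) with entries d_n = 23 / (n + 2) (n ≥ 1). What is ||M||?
||M|| = 23/3 (attained at n = 1)

For M diagonal, ||M|| = sup_n |d_n| = sup_n 23/(n + 2). This is positive and strictly decreasing in n, so the supremum is attained at n = 1: d_1 = 23/(1 + 2) = 23/3. Hence ||M|| = 23/3.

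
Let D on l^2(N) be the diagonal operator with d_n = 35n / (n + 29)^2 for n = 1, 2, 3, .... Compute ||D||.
||D|| = 35/116 (attained at n = 29)

For D diagonal, ||D|| = sup_n |d_n|. Treat f(x) = 35x / (x + 29)^2 for real x > 0. By the quotient rule, f'(x) = 35(29 - x)/(x + 29)^3, which is positive for x < 29 and negative for x > 29. So f has a unique maximum at x = 29, and since 29 is a positive integer, the supremum over n ≥ 1 is attained at n = 29: d_29 = 35·29/(29 + 29)^2 = 35·29/3364 = 35/116. Hence ||D|| = 35/116.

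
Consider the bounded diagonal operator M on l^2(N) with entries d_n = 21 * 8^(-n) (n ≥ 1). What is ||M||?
||M|| = 21/8 (attained at n = 1)

For M diagonal, ||M|| = sup_n |d_n|. The sequence d_n = 21 * 8^(-n) is positive and strictly decreasing (ratio 8^(-1) < 1), so the supremum is d_1 = 21/8. Hence ||M|| = 21/8.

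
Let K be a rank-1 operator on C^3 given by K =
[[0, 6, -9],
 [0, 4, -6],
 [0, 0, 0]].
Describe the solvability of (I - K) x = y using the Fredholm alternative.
(I - K) is invertible (det(I - K) = -3 ≠ 0), so for every y in C^3 the equation (I - K) x = y has a unique solution.

K has rank 1, so it is an outer product K = u v^T: every row of K is a multiple of one row vector. Reading off the entries, u = (3, 2, 0) and v = (0, 2, -3) (row i of K equals u_i·v^T). A rank-one matrix u v^T satisfies K u = u (v·u) and kills the (2)-dimensional subspace v^⊥, so its characteristic polynomial is lambda^2 (lambda - v·u) with v·u = tr K = 4. Hence the eigenvalues of I - K are 1 (multiplicity 2) and 1 - (4) = -3, so det(I - K) = -3. (Direct check: I - K =
[[1, -6, 9],
 [0, -3, 6],
 [0, 0, 1]]
has determinant -3.) The finite-dimensional Fredholm alternative says: either (I - K) is invertible, or ker(I - K) ≠ {0} and then range(I - K) = ker((I - K)^*)^⊥, with dim ker(I - K) = dim ker((I - K)^*). Since det(I - K) ≠ 0, 1 is not an eigenvalue of K and ker(I - K) = {0}, so we are in the first case: for every y there is a unique x = (I - K)^(-1) y. Explicitly, by the Sherman–Morrison formula, (I - u v^T)^(-1) = I + u v^T/(1 - v·u), i.e. (I - K)^(-1) = I + K/(-3).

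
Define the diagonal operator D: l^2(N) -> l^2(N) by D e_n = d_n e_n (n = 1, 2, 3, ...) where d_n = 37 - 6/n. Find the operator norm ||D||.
||D|| = 37

For a diagonal operator on l^2 with entries d_n, ||D|| = sup_n |d_n|. Here d_1 = 31, d_2 = 34, ..., and d_n = 37 - 6/n increases monotonically toward 37. All terms lie in [31, 37), so |d_n| = d_n and the supremum is the limit 37, which is not attained by any individual d_n. Hence ||D|| = 37.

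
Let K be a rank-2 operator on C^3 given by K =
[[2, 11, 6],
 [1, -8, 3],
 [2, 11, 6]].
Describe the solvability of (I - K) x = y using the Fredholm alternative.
(I - K) is invertible (det(I - K) = -107 ≠ 0), so for every y in C^3 the equation (I - K) x = y has a unique solution.

K has rank 2 and factors as K = U V^T = u1 v1^T + u2 v2^T with u1 = (2, 1, 2), v1 = (1, 1, 3), u2 = (-3, 3, -3), v2 = (0, -3, 0) (multiplying out reproduces the displayed K). The nonzero eigenvalues of U V^T coincide with those of the 2 x 2 matrix G = V^T U = [[v1·u1, v1·u2], [v2·u1, v2·u2]] = [[9, -9], [-3, -9]], and by the Sylvester determinant identity det(I_3 - U V^T) = det(I_2 - V^T U) = det([[-8, 9], [3, 10]]) = (-8)(10) - (9)(3) = -107. (Direct check: I - K =
[[-1, -11, -6],
 [-1, 9, -3],
 [-2, -11, -5]]
has determinant -107.) The finite-dimensional Fredholm alternative says: either (I - K) is invertible, or ker(I - K) ≠ {0} and then range(I - K) = ker((I - K)^*)^⊥, with dim ker(I - K) = dim ker((I - K)^*). Since det(I - K) ≠ 0, 1 is not an eigenvalue of K and ker(I - K) = {0}, so we are in the first case: for every y there is a unique x = (I - K)^(-1) y. (Explicitly, by the Woodbury identity, (I - U V^T)^(-1) = I + U (I_2 - G)^(-1) V^T.)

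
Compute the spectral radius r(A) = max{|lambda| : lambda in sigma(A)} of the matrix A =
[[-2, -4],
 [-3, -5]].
r(A) = (7 + sqrt(57))/2 ≈ 7.2749

The eigenvalues of A are the roots of its characteristic polynomial. With M = A (coefficients from the trace and determinant):
  p(λ) = det(λ I - M) = λ^2 + 7λ - 2.
For λ^2 + 7λ - 2 the discriminant is 57. It is nonnegative but not a perfect square, so the roots are real and irrational: λ = (-7 ± sqrt(57))/2 ≈ 0.2749, -7.2749.
Thus the eigenvalues (to 4 decimals) are 0.2749 (modulus 0.2749); -7.2749 (modulus 7.2749). The spectral radius is the largest modulus: r(A) = (7 + sqrt(57))/2 ≈ 7.2749. (Cross-check: r(A) ≤ ||A||_2 ≈ 7.3434; equality holds whenever A is normal, though it can also hold for some non-normal A.)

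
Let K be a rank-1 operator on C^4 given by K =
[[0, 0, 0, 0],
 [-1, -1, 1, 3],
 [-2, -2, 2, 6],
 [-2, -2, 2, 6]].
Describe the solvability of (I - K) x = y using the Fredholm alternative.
(I - K) is invertible (det(I - K) = -6 ≠ 0), so for every y in C^4 the equation (I - K) x = y has a unique solution.

K has rank 1, so it is an outer product K = u v^T: every row of K is a multiple of one row vector. Reading off the entries, u = (0, -1, -2, -2) and v = (1, 1, -1, -3) (row i of K equals u_i·v^T). A rank-one matrix u v^T satisfies K u = u (v·u) and kills the (3)-dimensional subspace v^⊥, so its characteristic polynomial is lambda^3 (lambda - v·u) with v·u = tr K = 7. Hence the eigenvalues of I - K are 1 (multiplicity 3) and 1 - (7) = -6, so det(I - K) = -6. (Direct check: I - K =
[[1, 0, 0, 0],
 [1, 2, -1, -3],
 [2, 2, -1, -6],
 [2, 2, -2, -5]]
has determinant -6.) The finite-dimensional Fredholm alternative says: either (I - K) is invertible, or ker(I - K) ≠ {0} and then range(I - K) = ker((I - K)^*)^⊥, with dim ker(I - K) = dim ker((I - K)^*). Since det(I - K) ≠ 0, 1 is not an eigenvalue of K and ker(I - K) = {0}, so we are in the first case: for every y there is a unique x = (I - K)^(-1) y. Explicitly, by the Sherman–Morrison formula, (I - u v^T)^(-1) = I + u v^T/(1 - v·u), i.e. (I - K)^(-1) = I + K/(-6).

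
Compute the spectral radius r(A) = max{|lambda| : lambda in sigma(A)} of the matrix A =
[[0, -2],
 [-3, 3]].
r(A) = (3 + sqrt(33))/2 ≈ 4.3723

The eigenvalues of A are the roots of its characteristic polynomial. With M = A (coefficients from the trace and determinant):
  p(λ) = det(λ I - M) = λ^2 - 3λ - 6.
For λ^2 - 3λ - 6 the discriminant is 33. It is nonnegative but not a perfect square, so the roots are real and irrational: λ = (3 ± sqrt(33))/2 ≈ 4.3723, -1.3723.
Thus the eigenvalues (to 4 decimals) are 4.3723 (modulus 4.3723); -1.3723 (modulus 1.3723). The spectral radius is the largest modulus: r(A) = (3 + sqrt(33))/2 ≈ 4.3723. (Cross-check: r(A) ≤ ||A||_2 ≈ 4.4966; equality holds whenever A is normal, though it can also hold for some non-normal A.)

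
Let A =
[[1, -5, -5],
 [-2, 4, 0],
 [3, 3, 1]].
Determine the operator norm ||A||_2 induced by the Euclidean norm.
||A||_2 ≈ 8.2959 (= sqrt(largest eigenvalue of A^T A))

||A||_2 = sigma_max(A) = sqrt(lambda_max(A^T A)). Form the symmetric matrix M = A^T A =
[[14, -4, -2],
 [-4, 50, 28],
 [-2, 28, 26]].
Its characteristic polynomial (trace, sum of principal 2x2 minors, determinant of M give the coefficients) is
  p(λ) = det(λ I - M) = λ^3 - 90λ^2 + 1560λ - 7056.
No integer candidate from the rational root theorem (±divisors of 7056) is a root, so the roots are irrational. The cubic discriminant is Δ = 438870528 > 0, so there are three distinct real roots. p(7) = -203 and p(8) = 176 have opposite signs, so a root lies in (7, 8); Newton's method refines it to λ ≈ 7.4911. p(13) = 211 and p(14) = -112 have opposite signs, so a root lies in (13, 14); Newton's method refines it to λ ≈ 13.6861. p(68) = -2704 and p(69) = 603 have opposite signs, so a root lies in (68, 69); Newton's method refines it to λ ≈ 68.8228. Check (Vieta): the three roots sum to 90, matching tr M = 90.
So the eigenvalues of A^T A are ≈ 7.4911, 13.6861, 68.8228 (all ≥ 0, as they must be for A^T A). The largest is λ_max ≈ 68.8228, hence ||A||_2 = sqrt(λ_max) ≈ 8.2959.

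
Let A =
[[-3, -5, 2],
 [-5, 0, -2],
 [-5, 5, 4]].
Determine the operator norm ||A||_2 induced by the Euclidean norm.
||A||_2 ≈ 8.5302 (= sqrt(largest eigenvalue of A^T A))

||A||_2 = sigma_max(A) = sqrt(lambda_max(A^T A)). Form the symmetric matrix M = A^T A =
[[59, -10, -16],
 [-10, 50, 10],
 [-16, 10, 24]].
Its characteristic polynomial (trace, sum of principal 2x2 minors, determinant of M give the coefficients) is
  p(λ) = det(λ I - M) = λ^3 - 133λ^2 + 5110λ - 52900.
No integer candidate from the rational root theorem (±divisors of 52900) is a root, so the roots are irrational. The cubic discriminant is Δ = 1934239700 > 0, so there are three distinct real roots. p(16) = -1092 and p(17) = 446 have opposite signs, so a root lies in (16, 17); Newton's method refines it to λ ≈ 16.6986. p(43) = 420 and p(44) = -364 have opposite signs, so a root lies in (43, 44); Newton's method refines it to λ ≈ 43.5365. p(72) = -1204 and p(73) = 390 have opposite signs, so a root lies in (72, 73); Newton's method refines it to λ ≈ 72.7649. Check (Vieta): the three roots sum to 133, matching tr M = 133.
So the eigenvalues of A^T A are ≈ 16.6986, 43.5365, 72.7649 (all ≥ 0, as they must be for A^T A). The largest is λ_max ≈ 72.7649, hence ||A||_2 = sqrt(λ_max) ≈ 8.5302.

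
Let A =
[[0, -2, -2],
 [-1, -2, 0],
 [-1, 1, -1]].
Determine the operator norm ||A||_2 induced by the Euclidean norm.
||A||_2 ≈ 3.2885 (= sqrt(largest eigenvalue of A^T A))

||A||_2 = sigma_max(A) = sqrt(lambda_max(A^T A)). Form the symmetric matrix M = A^T A =
[[2, 1, 1],
 [1, 9, 3],
 [1, 3, 5]].
Its characteristic polynomial (trace, sum of principal 2x2 minors, determinant of M give the coefficients) is
  p(λ) = det(λ I - M) = λ^3 - 16λ^2 + 62λ - 64.
No integer candidate from the rational root theorem (±divisors of 64) is a root, so the roots are irrational. The cubic discriminant is Δ = 14368 > 0, so there are three distinct real roots. p(1) = -17 and p(2) = 4 have opposite signs, so a root lies in (1, 2); Newton's method refines it to λ ≈ 1.6955. p(3) = 5 and p(4) = -8 have opposite signs, so a root lies in (3, 4); Newton's method refines it to λ ≈ 3.4905. p(10) = -44 and p(11) = 13 have opposite signs, so a root lies in (10, 11); Newton's method refines it to λ ≈ 10.8139. Check (Vieta): the three roots sum to 16, matching tr M = 16.
So the eigenvalues of A^T A are ≈ 1.6955, 3.4905, 10.8139 (all ≥ 0, as they must be for A^T A). The largest is λ_max ≈ 10.8139, hence ||A||_2 = sqrt(λ_max) ≈ 3.2885.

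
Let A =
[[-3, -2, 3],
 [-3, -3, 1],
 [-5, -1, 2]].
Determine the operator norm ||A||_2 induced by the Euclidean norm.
||A||_2 ≈ 8.0655 (= sqrt(largest eigenvalue of A^T A))

||A||_2 = sigma_max(A) = sqrt(lambda_max(A^T A)). Form the symmetric matrix M = A^T A =
[[43, 20, -22],
 [20, 14, -11],
 [-22, -11, 14]].
Its characteristic polynomial (trace, sum of principal 2x2 minors, determinant of M give the coefficients) is
  p(λ) = det(λ I - M) = λ^3 - 71λ^2 + 395λ - 529.
No integer candidate from the rational root theorem (±divisors of 529) is a root, so the roots are irrational. The cubic discriminant is Δ = 42151632 > 0, so there are three distinct real roots. p(2) = -15 and p(3) = 44 have opposite signs, so a root lies in (2, 3); Newton's method refines it to λ ≈ 2.131. p(3) = 44 and p(4) = -21 have opposite signs, so a root lies in (3, 4); Newton's method refines it to λ ≈ 3.816. p(65) = -204 and p(66) = 3761 have opposite signs, so a root lies in (65, 66); Newton's method refines it to λ ≈ 65.053. Check (Vieta): the three roots sum to 71, matching tr M = 71.
So the eigenvalues of A^T A are ≈ 2.131, 3.816, 65.053 (all ≥ 0, as they must be for A^T A). The largest is λ_max ≈ 65.053, hence ||A||_2 = sqrt(λ_max) ≈ 8.0655.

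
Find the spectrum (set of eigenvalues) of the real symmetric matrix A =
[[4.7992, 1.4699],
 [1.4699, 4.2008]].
sigma(A) ≈ {3, 6}

A is real symmetric, so its spectrum consists of real eigenvalues. Expanding the characteristic polynomial of the displayed matrix gives
  det(λ I - A) = p(λ) = λ^2 + (-9)λ + (18).
Solving p(λ) = 0 yields eigenvalues ≈ 3, 6. (A is shown rounded to 4 decimals, so these recover the underlying integer eigenvalues to within that precision.)
Verification: the trace of A = 9 equals the sum of eigenvalues 9, and det(A) ≈ 17.9999 matches the eigenvalue product 18.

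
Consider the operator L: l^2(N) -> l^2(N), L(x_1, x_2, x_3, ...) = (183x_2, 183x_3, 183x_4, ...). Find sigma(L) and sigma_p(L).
sigma(L) = closed disk {z in C : |z| ≤ 183}; sigma_p(L) = open disk {z in C : |z| < 183}

Note L = 183·V where V is the unit left shift (V x)_k = x_{k+1}; so sigma(L) = 183·sigma(V) and ||L|| = 183||V||. ||L x||^2 = 33489sum_{k≥2} |x_k|^2 ≤ 33489||x||^2, with equality on {x : x_1 = 0}, so ||L|| = 183. For any lambda with |lambda| < 183, set r = lambda/183 (|r| < 1); the vector x = (1, r, r^2, ...) is in l^2 and satisfies L x = 183(r, r^2, ...) = lambda x, so lambda is an eigenvalue. On the boundary |lambda| = 183 the geometric series diverges, so no l^2 eigenvector exists, but these lambda lie in the approximate point spectrum. Hence sigma(L) is the closed disk of radius 183 and sigma_p(L) is the open disk.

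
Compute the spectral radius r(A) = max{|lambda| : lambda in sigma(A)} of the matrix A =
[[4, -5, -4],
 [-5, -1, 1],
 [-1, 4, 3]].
r(A) ≈ 8.9528

The eigenvalues of A are the roots of its characteristic polynomial. With M = A (coefficients from the trace, the sum of principal 2x2 minors, and det A):
  p(λ) = det(λ I - M) = λ^3 - 6λ^2 - 28λ + 14.
No integer candidate from the rational root theorem (±divisors of 14) is a root, so the roots are irrational. The cubic discriminant is Δ = 165172 > 0, so there are three distinct real roots. p(-4) = -34 and p(-3) = 17 have opposite signs, so a root lies in (-4, -3); Newton's method refines it to λ ≈ -3.4112. p(0) = 14 and p(1) = -19 have opposite signs, so a root lies in (0, 1); Newton's method refines it to λ ≈ 0.4584. p(8) = -82 and p(9) = 5 have opposite signs, so a root lies in (8, 9); Newton's method refines it to λ ≈ 8.9528. Check (Vieta): the three roots sum to 6, matching tr M = 6.
Thus the eigenvalues (to 4 decimals) are -3.4112 (modulus 3.4112); 0.4584 (modulus 0.4584); 8.9528 (modulus 8.9528). The spectral radius is the largest modulus: r(A) ≈ 8.9528. (Cross-check: r(A) ≤ ||A||_2 ≈ 9.2877; equality holds whenever A is normal, though it can also hold for some non-normal A.)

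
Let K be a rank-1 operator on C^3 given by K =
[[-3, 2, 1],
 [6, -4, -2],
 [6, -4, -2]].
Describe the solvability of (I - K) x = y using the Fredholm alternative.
(I - K) is invertible (det(I - K) = 10 ≠ 0), so for every y in C^3 the equation (I - K) x = y has a unique solution.

K has rank 1, so it is an outer product K = u v^T: every row of K is a multiple of one row vector. Reading off the entries, u = (-1, 2, 2) and v = (3, -2, -1) (row i of K equals u_i·v^T). A rank-one matrix u v^T satisfies K u = u (v·u) and kills the (2)-dimensional subspace v^⊥, so its characteristic polynomial is lambda^2 (lambda - v·u) with v·u = tr K = -9. Hence the eigenvalues of I - K are 1 (multiplicity 2) and 1 - (-9) = 10, so det(I - K) = 10. (Direct check: I - K =
[[4, -2, -1],
 [-6, 5, 2],
 [-6, 4, 3]]
has determinant 10.) The finite-dimensional Fredholm alternative says: either (I - K) is invertible, or ker(I - K) ≠ {0} and then range(I - K) = ker((I - K)^*)^⊥, with dim ker(I - K) = dim ker((I - K)^*). Since det(I - K) ≠ 0, 1 is not an eigenvalue of K and ker(I - K) = {0}, so we are in the first case: for every y there is a unique x = (I - K)^(-1) y. Explicitly, by the Sherman–Morrison formula, (I - u v^T)^(-1) = I + u v^T/(1 - v·u), i.e. (I - K)^(-1) = I + K/(10).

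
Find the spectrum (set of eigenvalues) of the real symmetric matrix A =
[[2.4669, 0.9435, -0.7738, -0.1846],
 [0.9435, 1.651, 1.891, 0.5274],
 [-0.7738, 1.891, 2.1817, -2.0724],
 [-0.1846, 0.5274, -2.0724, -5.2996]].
sigma(A) ≈ {-6, 0, 3, 4}

A is real symmetric, so its spectrum consists of real eigenvalues. Expanding the characteristic polynomial of the displayed matrix gives
  det(λ I - A) = p(λ) = λ^4 + (-1)λ^3 + (-30)λ^2 + (72)λ + (0.0013).
Solving p(λ) = 0 yields eigenvalues ≈ -6, 0, 3, 4. (A is shown rounded to 4 decimals, so these recover the underlying integer eigenvalues to within that precision.)
Verification: the trace of A = 1 equals the sum of eigenvalues 1, and det(A) ≈ 0.0013 matches the eigenvalue product 0.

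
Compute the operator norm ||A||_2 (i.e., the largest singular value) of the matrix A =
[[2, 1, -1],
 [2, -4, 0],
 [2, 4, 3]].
||A||_2 ≈ 6.1524 (= sqrt(largest eigenvalue of A^T A))

||A||_2 = sigma_max(A) = sqrt(lambda_max(A^T A)). Form the symmetric matrix M = A^T A =
[[12, 2, 4],
 [2, 33, 11],
 [4, 11, 10]].
Its characteristic polynomial (trace, sum of principal 2x2 minors, determinant of M give the coefficients) is
  p(λ) = det(λ I - M) = λ^3 - 55λ^2 + 705λ - 2116.
No integer candidate from the rational root theorem (±divisors of 2116) is a root, so the roots are irrational. The cubic discriminant is Δ = 49663013 > 0, so there are three distinct real roots. p(4) = -112 and p(5) = 159 have opposite signs, so a root lies in (4, 5); Newton's method refines it to λ ≈ 4.3772. p(12) = 152 and p(13) = -49 have opposite signs, so a root lies in (12, 13); Newton's method refines it to λ ≈ 12.7713. p(37) = -673 and p(38) = 126 have opposite signs, so a root lies in (37, 38); Newton's method refines it to λ ≈ 37.8515. Check (Vieta): the three roots sum to 55, matching tr M = 55.
So the eigenvalues of A^T A are ≈ 4.3772, 12.7713, 37.8515 (all ≥ 0, as they must be for A^T A). The largest is λ_max ≈ 37.8515, hence ||A||_2 = sqrt(λ_max) ≈ 6.1524.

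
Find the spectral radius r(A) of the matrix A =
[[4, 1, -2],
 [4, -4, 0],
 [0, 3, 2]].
r(A) ≈ 4.8482

The eigenvalues of A are the roots of its characteristic polynomial. With M = A (coefficients from the trace, the sum of principal 2x2 minors, and det A):
  p(λ) = det(λ I - M) = λ^3 - 2λ^2 - 20λ + 64.
No integer candidate from the rational root theorem (±divisors of 64) is a root, so the roots are irrational. The cubic discriminant is Δ = -28864 < 0, so there is one real root and a complex-conjugate pair. p(-5) = -11 and p(-4) = 48 have opposite signs, so a root lies in (-5, -4); Newton's method refines it to λ ≈ -4.8482. Dividing out (λ - (-4.8482)) leaves approximately λ^2 - 6.8482λ + 13.2009. For λ^2 - 6.8482λ + 13.2009 the discriminant is -5.9064. It is negative, so the remaining roots are the complex-conjugate pair λ ≈ 3.4241 ± 1.2152i. Their product equals the constant term, so |λ|^2 ≈ 13.2009 and |λ| ≈ 3.6333.
Thus the eigenvalues (to 4 decimals) are -4.8482 (modulus 4.8482); 3.4241 ± 1.2152i (modulus 3.6333). The spectral radius is the largest modulus: r(A) ≈ 4.8482. (Cross-check: r(A) ≤ ||A||_2 ≈ 6.5984; equality holds whenever A is normal, though it can also hold for some non-normal A.)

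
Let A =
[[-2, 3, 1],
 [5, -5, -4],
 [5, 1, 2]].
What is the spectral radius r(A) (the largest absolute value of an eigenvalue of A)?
r(A) ≈ 8.168

The eigenvalues of A are the roots of its characteristic polynomial. With M = A (coefficients from the trace, the sum of principal 2x2 minors, and det A):
  p(λ) = det(λ I - M) = λ^3 + 5λ^2 - 20λ + 48.
No integer candidate from the rational root theorem (±divisors of 48) is a root, so the roots are irrational. The cubic discriminant is Δ = -130608 < 0, so there is one real root and a complex-conjugate pair. p(-9) = -96 and p(-8) = 16 have opposite signs, so a root lies in (-9, -8); Newton's method refines it to λ ≈ -8.168. Dividing out (λ - (-8.168)) leaves approximately λ^2 - 3.168λ + 5.8766. For λ^2 - 3.168λ + 5.8766 the discriminant is -13.4699. It is negative, so the remaining roots are the complex-conjugate pair λ ≈ 1.584 ± 1.8351i. Their product equals the constant term, so |λ|^2 ≈ 5.8766 and |λ| ≈ 2.4242.
Thus the eigenvalues (to 4 decimals) are -8.168 (modulus 8.168); 1.584 ± 1.8351i (modulus 2.4242). The spectral radius is the largest modulus: r(A) ≈ 8.168. (Cross-check: r(A) ≤ ||A||_2 ≈ 9.0656; equality holds whenever A is normal, though it can also hold for some non-normal A.)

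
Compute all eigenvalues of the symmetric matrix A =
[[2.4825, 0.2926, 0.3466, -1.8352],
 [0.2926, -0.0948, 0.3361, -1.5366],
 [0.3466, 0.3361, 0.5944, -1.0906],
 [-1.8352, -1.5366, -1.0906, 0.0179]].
sigma(A) ≈ {-2, 0, 1, 4}

A is real symmetric, so its spectrum consists of real eigenvalues. Expanding the characteristic polynomial of the displayed matrix gives
  det(λ I - A) = p(λ) = λ^4 + (-3)λ^3 + (-6)λ^2 + (8)λ + (0).
Solving p(λ) = 0 yields eigenvalues ≈ -2, 0, 1, 4. (A is shown rounded to 4 decimals, so these recover the underlying integer eigenvalues to within that precision.)
Verification: the trace of A = 3 equals the sum of eigenvalues 3, and det(A) ≈ -0.0002 matches the eigenvalue product 0.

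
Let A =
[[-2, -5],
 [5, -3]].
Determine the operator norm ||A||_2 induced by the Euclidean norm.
||A||_2 = sqrt((63 + sqrt(125))/2) ≈ 6.0902 (= sqrt(largest eigenvalue of A^T A))

||A||_2 = sigma_max(A) = sqrt(lambda_max(A^T A)). Form the symmetric matrix M = A^T A =
[[29, -5],
 [-5, 34]].
Its characteristic polynomial (trace, determinant of M give the coefficients) is
  p(λ) = det(λ I - M) = λ^2 - 63λ + 961.
For λ^2 - 63λ + 961 the discriminant is 125. It is nonnegative but not a perfect square, so the roots are real and irrational: λ = (63 ± sqrt(125))/2 ≈ 37.0902, 25.9098.
So the eigenvalues of A^T A are ≈ 25.9098, 37.0902 (all ≥ 0, as they must be for A^T A). The largest is λ_max = (63 + sqrt(125))/2 ≈ 37.0902, hence ||A||_2 = sqrt(λ_max) = sqrt((63 + sqrt(125))/2) ≈ 6.0902.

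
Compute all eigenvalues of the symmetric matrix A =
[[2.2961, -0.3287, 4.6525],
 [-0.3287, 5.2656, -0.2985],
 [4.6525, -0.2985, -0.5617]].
sigma(A) ≈ {-4, 5, 6}

A is real symmetric, so its spectrum consists of real eigenvalues. Expanding the characteristic polynomial of the displayed matrix gives
  det(λ I - A) = p(λ) = λ^3 + (-7)λ^2 + (-14)λ + (120).
Solving p(λ) = 0 yields eigenvalues ≈ -4, 5, 6. (A is shown rounded to 4 decimals, so these recover the underlying integer eigenvalues to within that precision.)
Verification: the trace of A = 7 equals the sum of eigenvalues 7, and det(A) ≈ -120.0000 matches the eigenvalue product -120.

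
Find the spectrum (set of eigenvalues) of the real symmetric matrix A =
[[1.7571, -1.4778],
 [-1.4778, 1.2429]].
sigma(A) ≈ {0, 3}

A is real symmetric, so its spectrum consists of real eigenvalues. Expanding the characteristic polynomial of the displayed matrix gives
  det(λ I - A) = p(λ) = λ^2 + (-3)λ + (0).
Solving p(λ) = 0 yields eigenvalues ≈ 0, 3. (A is shown rounded to 4 decimals, so these recover the underlying integer eigenvalues to within that precision.)
Verification: the trace of A = 3 equals the sum of eigenvalues 3, and det(A) ≈ 0.0000 matches the eigenvalue product 0.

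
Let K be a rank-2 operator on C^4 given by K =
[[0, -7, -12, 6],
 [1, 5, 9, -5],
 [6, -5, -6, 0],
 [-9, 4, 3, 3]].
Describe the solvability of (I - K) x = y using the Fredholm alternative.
(I - K) is invertible (det(I - K) = 164 ≠ 0), so for every y in C^4 the equation (I - K) x = y has a unique solution.

K has rank 2 and factors as K = U V^T = u1 v1^T + u2 v2^T with u1 = (3, -2, 3, -3), v1 = (1, -2, -3, 1), u2 = (1, -1, -1, 2), v2 = (-3, -1, -3, 3) (multiplying out reproduces the displayed K). The nonzero eigenvalues of U V^T coincide with those of the 2 x 2 matrix G = V^T U = [[v1·u1, v1·u2], [v2·u1, v2·u2]] = [[-5, 8], [-25, 7]], and by the Sylvester determinant identity det(I_4 - U V^T) = det(I_2 - V^T U) = det([[6, -8], [25, -6]]) = (6)(-6) - (-8)(25) = 164. (Direct check: I - K =
[[1, 7, 12, -6],
 [-1, -4, -9, 5],
 [-6, 5, 7, 0],
 [9, -4, -3, -2]]
has determinant 164.) The finite-dimensional Fredholm alternative says: either (I - K) is invertible, or ker(I - K) ≠ {0} and then range(I - K) = ker((I - K)^*)^⊥, with dim ker(I - K) = dim ker((I - K)^*). Since det(I - K) ≠ 0, 1 is not an eigenvalue of K and ker(I - K) = {0}, so we are in the first case: for every y there is a unique x = (I - K)^(-1) y. (Explicitly, by the Woodbury identity, (I - U V^T)^(-1) = I + U (I_2 - G)^(-1) V^T.)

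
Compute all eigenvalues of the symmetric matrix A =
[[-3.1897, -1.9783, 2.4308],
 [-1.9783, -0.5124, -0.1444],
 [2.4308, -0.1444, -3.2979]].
sigma(A) ≈ {-6, -2, 1}

A is real symmetric, so its spectrum consists of real eigenvalues. Expanding the characteristic polynomial of the displayed matrix gives
  det(λ I - A) = p(λ) = λ^3 + (7)λ^2 + (4)λ + (-12).
Solving p(λ) = 0 yields eigenvalues ≈ -6, -2, 1. (A is shown rounded to 4 decimals, so these recover the underlying integer eigenvalues to within that precision.)
Verification: the trace of A = -7 equals the sum of eigenvalues -7, and det(A) ≈ 11.9998 matches the eigenvalue product 12.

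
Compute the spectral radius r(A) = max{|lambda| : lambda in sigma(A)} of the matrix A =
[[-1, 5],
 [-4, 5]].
r(A) = sqrt(15) ≈ 3.873

The eigenvalues of A are the roots of its characteristic polynomial. With M = A (coefficients from the trace and determinant):
  p(λ) = det(λ I - M) = λ^2 - 4λ + 15.
For λ^2 - 4λ + 15 the discriminant is -44. It is negative, so the roots are the complex-conjugate pair λ = 2 ± (sqrt(44)/2) i ≈ 2 ± 3.3166i. For a conjugate pair the product of the roots equals the constant term, so |λ|^2 = 15 and |λ| = sqrt(15) ≈ 3.873.
Thus the eigenvalues (to 4 decimals) are 2 ± 3.3166i (modulus 3.873). The spectral radius is the largest modulus: r(A) = sqrt(15) ≈ 3.873. (Cross-check: r(A) ≤ ||A||_2 ≈ 7.9658; equality holds whenever A is normal, though it can also hold for some non-normal A.)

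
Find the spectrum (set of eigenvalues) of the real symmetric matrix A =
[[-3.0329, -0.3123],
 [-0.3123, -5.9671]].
sigma(A) ≈ {-6, -3}

A is real symmetric, so its spectrum consists of real eigenvalues. Expanding the characteristic polynomial of the displayed matrix gives
  det(λ I - A) = p(λ) = λ^2 + (9)λ + (18).
Solving p(λ) = 0 yields eigenvalues ≈ -6, -3. (A is shown rounded to 4 decimals, so these recover the underlying integer eigenvalues to within that precision.)
Verification: the trace of A = -9 equals the sum of eigenvalues -9, and det(A) ≈ 18.0001 matches the eigenvalue product 18.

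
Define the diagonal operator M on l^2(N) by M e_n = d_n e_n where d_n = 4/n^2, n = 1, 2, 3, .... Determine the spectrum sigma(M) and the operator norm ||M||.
sigma(M) = {4/n^2 : n ≥ 1} ∪ {0}; ||M|| = 4

A bounded diagonal operator on l^2 with diagonal entries d_n has spectrum equal to the closure of {d_n : n ≥ 1}: every d_n is an eigenvalue (with eigenvector e_n), so {d_n} ⊂ sigma(M); the spectrum is closed, so its closure is too; and for lambda not in the closure, (M - lambda I) has bounded inverse (the diagonal entries 1/(d_n - lambda) are bounded). For our sequence d_n = 4/n^2, n = 1, 2, 3, ...:
  - {d_n} = {4/n^2 : n ≥ 1}; the only limit point is 0
  - closure = {4/n^2 : n ≥ 1} ∪ {0}
For the norm: a diagonal operator has ||M|| = sup_n |d_n|. Here d_n = 4/n^2 is positive and decreasing, so sup_n |d_n| = d_1 = 4. So ||M|| = 4.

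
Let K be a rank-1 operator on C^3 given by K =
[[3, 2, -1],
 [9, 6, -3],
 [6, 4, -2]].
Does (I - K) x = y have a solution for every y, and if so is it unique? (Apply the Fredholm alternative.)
(I - K) is invertible (det(I - K) = -6 ≠ 0), so for every y in C^3 the equation (I - K) x = y has a unique solution.

K has rank 1, so it is an outer product K = u v^T: every row of K is a multiple of one row vector. Reading off the entries, u = (1, 3, 2) and v = (3, 2, -1) (row i of K equals u_i·v^T). A rank-one matrix u v^T satisfies K u = u (v·u) and kills the (2)-dimensional subspace v^⊥, so its characteristic polynomial is lambda^2 (lambda - v·u) with v·u = tr K = 7. Hence the eigenvalues of I - K are 1 (multiplicity 2) and 1 - (7) = -6, so det(I - K) = -6. (Direct check: I - K =
[[-2, -2, 1],
 [-9, -5, 3],
 [-6, -4, 3]]
has determinant -6.) The finite-dimensional Fredholm alternative says: either (I - K) is invertible, or ker(I - K) ≠ {0} and then range(I - K) = ker((I - K)^*)^⊥, with dim ker(I - K) = dim ker((I - K)^*). Since det(I - K) ≠ 0, 1 is not an eigenvalue of K and ker(I - K) = {0}, so we are in the first case: for every y there is a unique x = (I - K)^(-1) y. Explicitly, by the Sherman–Morrison formula, (I - u v^T)^(-1) = I + u v^T/(1 - v·u), i.e. (I - K)^(-1) = I + K/(-6).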